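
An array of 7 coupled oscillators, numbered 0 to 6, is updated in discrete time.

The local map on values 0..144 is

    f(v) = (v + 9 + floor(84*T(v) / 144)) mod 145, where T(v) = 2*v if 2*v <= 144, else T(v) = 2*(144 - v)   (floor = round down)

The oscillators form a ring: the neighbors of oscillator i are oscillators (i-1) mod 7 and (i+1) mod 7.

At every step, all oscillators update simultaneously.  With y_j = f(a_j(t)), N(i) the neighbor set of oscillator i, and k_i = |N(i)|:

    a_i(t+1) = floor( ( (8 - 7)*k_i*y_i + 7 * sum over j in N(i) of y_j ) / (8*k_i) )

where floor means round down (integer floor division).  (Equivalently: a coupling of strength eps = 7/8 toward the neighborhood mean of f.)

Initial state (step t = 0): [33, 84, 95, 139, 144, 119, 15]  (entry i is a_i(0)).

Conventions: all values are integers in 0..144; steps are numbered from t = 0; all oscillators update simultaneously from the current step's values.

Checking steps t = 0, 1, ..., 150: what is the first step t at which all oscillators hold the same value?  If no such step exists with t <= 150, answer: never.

Answer: 25
Key observation: Synchronization is absorbing here: once all oscillators are equal they stay equal, and step 25 is the first all-equal step.

Derivation:
t=0: [33, 84, 95, 139, 144, 119, 15]  (not all equal)
t=1: [35, 44, 13, 11, 9, 22, 45]  (not all equal)
t=2: [102, 65, 64, 32, 42, 65, 74]  (not all equal)
t=3: [11, 7, 36, 54, 48, 52, 10]  (not all equal)
t=4: [27, 55, 76, 103, 122, 77, 70]  (not all equal)
t=5: [70, 53, 64, 14, 15, 13, 39]  (not all equal)
t=6: [96, 22, 71, 23, 38, 63, 34]  (not all equal)
t=7: [62, 21, 52, 54, 36, 75, 17]  (not all equal)
t=8: [61, 122, 93, 106, 74, 60, 76]  (not all equal)
t=9: [30, 70, 12, 17, 69, 34, 124]  (not all equal)
t=10: [20, 49, 30, 26, 57, 20, 69]  (not all equal)
t=11: [62, 69, 88, 98, 67, 69, 47]  (not all equal)
t=12: [71, 71, 14, 13, 13, 53, 82]  (not all equal)
t=13: [17, 26, 28, 37, 74, 39, 63]  (not all equal)
t=14: [34, 58, 76, 49, 82, 19, 60]  (not all equal)
t=15: [129, 60, 111, 30, 74, 74, 75]  (not all equal)
t=16: [70, 27, 94, 23, 43, 19, 15]  (not all equal)
t=17: [49, 21, 56, 58, 60, 68, 33]  (not all equal)
t=18: [73, 113, 98, 134, 80, 97, 65]  (not all equal)
t=19: [9, 16, 11, 15, 12, 11, 15]  (not all equal)
t=20: [40, 31, 40, 34, 36, 37, 31]  (not all equal)
t=21: [78, 92, 81, 89, 85, 82, 90]  (not all equal)
t=22: [16, 18, 16, 17, 17, 17, 18]  (not all equal)
t=23: [47, 43, 46, 44, 45, 46, 44]  (not all equal)
t=24: [103, 108, 103, 106, 106, 105, 108]  (not all equal)
t=25: [14, 14, 14, 14, 14, 14, 14]  (all equal)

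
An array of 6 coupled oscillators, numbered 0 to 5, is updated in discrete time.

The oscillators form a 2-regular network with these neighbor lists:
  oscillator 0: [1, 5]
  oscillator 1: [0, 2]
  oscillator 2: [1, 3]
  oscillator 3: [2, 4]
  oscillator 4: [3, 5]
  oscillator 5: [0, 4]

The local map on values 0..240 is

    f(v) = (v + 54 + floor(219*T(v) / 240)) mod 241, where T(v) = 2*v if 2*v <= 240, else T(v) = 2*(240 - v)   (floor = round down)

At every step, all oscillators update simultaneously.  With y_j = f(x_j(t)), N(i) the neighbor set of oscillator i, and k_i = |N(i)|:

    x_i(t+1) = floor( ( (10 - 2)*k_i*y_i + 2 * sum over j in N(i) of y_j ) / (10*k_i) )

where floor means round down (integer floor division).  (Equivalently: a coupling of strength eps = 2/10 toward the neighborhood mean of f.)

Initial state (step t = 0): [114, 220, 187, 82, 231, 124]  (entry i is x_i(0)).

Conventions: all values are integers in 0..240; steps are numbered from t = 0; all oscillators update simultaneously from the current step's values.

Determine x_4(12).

Simulating step by step:
t=0: [114, 220, 187, 82, 231, 124]
t=1: [129, 78, 88, 50, 67, 137]
t=2: [132, 46, 71, 162, 34, 124]
t=3: [146, 161, 40, 109, 146, 147]
t=4: [128, 124, 157, 125, 128, 129]
t=5: [145, 145, 126, 144, 145, 144]
t=6: [131, 132, 143, 133, 131, 131]
t=7: [142, 141, 134, 140, 141, 142]
t=8: [133, 134, 138, 135, 134, 133]
t=9: [140, 139, 137, 138, 140, 140]
t=10: [135, 136, 136, 136, 135, 135]
t=11: [138, 138, 138, 138, 138, 139]
t=12: [136, 137, 137, 137, 136, 136]

Answer: x_4(12) = 136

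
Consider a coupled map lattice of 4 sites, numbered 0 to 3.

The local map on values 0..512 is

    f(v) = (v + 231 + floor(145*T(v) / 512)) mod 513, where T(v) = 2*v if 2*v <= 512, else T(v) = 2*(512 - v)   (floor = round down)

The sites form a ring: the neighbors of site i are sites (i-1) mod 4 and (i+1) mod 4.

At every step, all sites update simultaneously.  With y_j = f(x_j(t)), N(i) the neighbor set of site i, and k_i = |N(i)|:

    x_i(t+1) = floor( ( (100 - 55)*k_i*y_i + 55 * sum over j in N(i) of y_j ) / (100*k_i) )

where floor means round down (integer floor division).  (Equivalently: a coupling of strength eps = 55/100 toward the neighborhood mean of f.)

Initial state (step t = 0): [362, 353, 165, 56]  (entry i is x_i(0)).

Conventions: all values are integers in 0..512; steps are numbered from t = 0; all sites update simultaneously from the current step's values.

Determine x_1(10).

Answer: x_1(10) = 35

Derivation:
t=0: [362, 353, 165, 56]
t=1: [205, 252, 351, 322]
t=2: [88, 105, 143, 120]
t=3: [389, 403, 427, 414]
t=4: [180, 183, 188, 185]
t=5: [233, 145, 8, 147]
t=6: [289, 295, 362, 296]
t=7: [134, 142, 148, 142]
t=8: [447, 451, 457, 451]
t=9: [202, 203, 204, 203]
t=10: [34, 35, 35, 35]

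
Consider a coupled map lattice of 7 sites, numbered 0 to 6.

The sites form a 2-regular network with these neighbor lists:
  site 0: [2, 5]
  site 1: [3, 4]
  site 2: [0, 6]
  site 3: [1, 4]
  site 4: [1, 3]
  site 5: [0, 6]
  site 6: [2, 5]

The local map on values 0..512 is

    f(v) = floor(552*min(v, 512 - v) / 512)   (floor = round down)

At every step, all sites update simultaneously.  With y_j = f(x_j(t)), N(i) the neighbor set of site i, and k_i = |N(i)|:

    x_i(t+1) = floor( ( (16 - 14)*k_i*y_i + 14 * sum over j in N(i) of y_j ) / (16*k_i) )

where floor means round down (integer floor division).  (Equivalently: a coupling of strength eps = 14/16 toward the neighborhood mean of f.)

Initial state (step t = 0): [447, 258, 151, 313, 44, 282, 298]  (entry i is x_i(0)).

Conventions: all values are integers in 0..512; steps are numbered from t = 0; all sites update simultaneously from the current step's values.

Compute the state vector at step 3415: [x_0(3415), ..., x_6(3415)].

Answer: [274, 276, 274, 276, 276, 274, 274]
Key observation: The state at step 23, [273, 274, 273, 274, 274, 273, 273], reappears at step 29: the system is in a cycle of period 6 from step 23 on.  Therefore the state at step 3415 equals the state at step 23 + ((3415 - 23) mod 6) = 25, which is [274, 276, 274, 276, 276, 274, 274].

Derivation:
t=0: [447, 258, 151, 313, 44, 282, 298]
t=1: [187, 148, 151, 166, 218, 162, 207]
t=2: [172, 200, 205, 194, 176, 207, 174]
t=3: [217, 201, 190, 202, 209, 190, 217]
t=4: [207, 220, 229, 220, 217, 229, 207]
t=5: [243, 235, 225, 235, 236, 225, 243]
t=6: [244, 253, 258, 253, 253, 258, 244]
t=7: [271, 272, 264, 272, 272, 264, 271]
t=8: [266, 258, 260, 258, 258, 260, 266]
t=9: [270, 273, 265, 273, 273, 265, 270]
t=10: [265, 257, 260, 257, 257, 260, 265]
t=11: [270, 274, 266, 274, 274, 266, 270]
t=12: [264, 256, 260, 256, 256, 260, 264]
t=13: [270, 276, 267, 276, 276, 267, 270]
t=14: [263, 254, 260, 254, 254, 260, 263]
t=15: [270, 273, 268, 273, 273, 268, 270]
t=16: [262, 257, 260, 257, 257, 260, 262]
t=17: [270, 274, 269, 274, 274, 269, 270]
t=18: [260, 256, 260, 256, 256, 260, 260]
t=19: [271, 276, 271, 276, 276, 271, 271]
t=20: [259, 254, 259, 254, 254, 259, 259]
t=21: [272, 273, 272, 273, 273, 272, 272]
t=22: [258, 257, 258, 257, 257, 258, 258]
t=23: [273, 274, 273, 274, 274, 273, 273]
t=24: [257, 256, 257, 256, 256, 257, 257]
t=25: [274, 276, 274, 276, 276, 274, 274]
t=26: [256, 254, 256, 254, 254, 256, 256]
t=27: [276, 273, 276, 273, 273, 276, 276]
t=28: [254, 257, 254, 257, 257, 254, 254]
t=29: [273, 274, 273, 274, 274, 273, 273]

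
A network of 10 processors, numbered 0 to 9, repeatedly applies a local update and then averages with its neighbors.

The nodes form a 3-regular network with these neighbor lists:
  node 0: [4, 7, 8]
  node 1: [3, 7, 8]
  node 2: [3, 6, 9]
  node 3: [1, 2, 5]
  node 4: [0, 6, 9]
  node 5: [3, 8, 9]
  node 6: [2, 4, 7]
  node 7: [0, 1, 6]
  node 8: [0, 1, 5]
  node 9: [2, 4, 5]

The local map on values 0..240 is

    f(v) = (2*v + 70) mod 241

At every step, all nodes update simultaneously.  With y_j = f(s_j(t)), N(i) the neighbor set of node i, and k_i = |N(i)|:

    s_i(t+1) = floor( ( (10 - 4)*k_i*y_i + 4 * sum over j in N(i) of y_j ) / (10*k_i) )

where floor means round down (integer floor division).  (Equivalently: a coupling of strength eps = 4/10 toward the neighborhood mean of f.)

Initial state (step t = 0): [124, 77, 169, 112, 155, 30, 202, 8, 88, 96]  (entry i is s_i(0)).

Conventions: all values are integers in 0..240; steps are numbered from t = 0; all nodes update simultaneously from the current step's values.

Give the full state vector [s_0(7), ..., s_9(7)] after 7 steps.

Answer: [150, 184, 166, 174, 189, 170, 190, 125, 145, 193]

Derivation:
t=0: [124, 77, 169, 112, 155, 30, 202, 8, 88, 96]
t=1: [76, 153, 141, 101, 127, 88, 192, 122, 60, 70]
t=2: [179, 120, 127, 52, 135, 60, 163, 119, 162, 152]
t=3: [154, 93, 111, 150, 122, 175, 126, 95, 151, 129]
t=4: [111, 46, 70, 110, 84, 153, 67, 42, 122, 92]
t=5: [92, 134, 161, 97, 178, 99, 202, 148, 90, 85]
t=6: [50, 79, 156, 50, 175, 52, 201, 120, 23, 192]
t=7: [150, 184, 166, 174, 189, 170, 190, 125, 145, 193]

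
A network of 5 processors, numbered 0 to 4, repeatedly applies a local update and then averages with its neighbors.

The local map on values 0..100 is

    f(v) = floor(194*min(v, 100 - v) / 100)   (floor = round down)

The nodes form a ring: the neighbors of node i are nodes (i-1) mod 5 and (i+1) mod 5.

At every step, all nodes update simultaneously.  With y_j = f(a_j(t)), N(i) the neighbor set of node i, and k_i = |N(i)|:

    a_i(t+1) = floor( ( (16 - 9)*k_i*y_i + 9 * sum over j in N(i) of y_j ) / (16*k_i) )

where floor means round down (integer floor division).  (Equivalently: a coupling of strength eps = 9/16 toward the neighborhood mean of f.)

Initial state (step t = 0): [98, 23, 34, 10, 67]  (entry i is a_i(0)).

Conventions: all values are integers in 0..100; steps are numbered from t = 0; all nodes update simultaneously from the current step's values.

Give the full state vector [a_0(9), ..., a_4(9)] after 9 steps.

Simulating step by step:
t=0: [98, 23, 34, 10, 67]
t=1: [31, 38, 46, 44, 34]
t=2: [65, 73, 83, 80, 69]
t=3: [60, 50, 39, 42, 55]
t=4: [85, 85, 82, 81, 82]
t=5: [30, 30, 33, 34, 33]
t=6: [59, 59, 62, 64, 62]
t=7: [77, 77, 73, 71, 73]
t=8: [46, 46, 50, 53, 50]
t=9: [91, 91, 93, 94, 93]

Answer: [91, 91, 93, 94, 93]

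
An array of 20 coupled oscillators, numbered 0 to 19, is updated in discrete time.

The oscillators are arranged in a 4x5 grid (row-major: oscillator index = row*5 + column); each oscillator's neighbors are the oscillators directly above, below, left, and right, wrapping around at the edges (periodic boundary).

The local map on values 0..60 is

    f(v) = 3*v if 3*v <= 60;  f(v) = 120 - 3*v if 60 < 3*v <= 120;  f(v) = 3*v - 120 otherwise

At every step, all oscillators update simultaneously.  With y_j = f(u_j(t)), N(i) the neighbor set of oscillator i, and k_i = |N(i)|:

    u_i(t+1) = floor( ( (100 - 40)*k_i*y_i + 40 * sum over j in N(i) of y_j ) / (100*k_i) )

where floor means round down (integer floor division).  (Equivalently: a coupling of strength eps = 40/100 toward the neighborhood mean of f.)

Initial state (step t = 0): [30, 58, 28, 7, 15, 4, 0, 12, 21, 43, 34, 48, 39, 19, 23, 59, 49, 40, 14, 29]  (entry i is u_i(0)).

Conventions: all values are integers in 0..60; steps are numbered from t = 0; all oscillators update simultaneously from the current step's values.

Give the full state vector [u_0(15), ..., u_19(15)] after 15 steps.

Answer: [44, 32, 9, 8, 30, 14, 29, 32, 31, 40, 8, 12, 20, 36, 14, 37, 13, 9, 13, 16]

Derivation:
t=0: [30, 58, 28, 7, 15, 4, 0, 12, 21, 43, 34, 48, 39, 19, 23, 59, 49, 40, 14, 29]
t=1: [34, 41, 32, 30, 36, 12, 12, 31, 46, 21, 25, 19, 13, 49, 42, 45, 29, 10, 36, 39]
t=2: [17, 12, 23, 24, 18, 37, 33, 27, 24, 41, 38, 49, 37, 23, 16, 18, 30, 28, 16, 6]
t=3: [45, 36, 46, 48, 44, 13, 23, 36, 42, 17, 17, 22, 20, 45, 36, 42, 33, 35, 44, 31]
t=4: [15, 17, 17, 19, 18, 40, 42, 20, 13, 37, 41, 50, 45, 18, 21, 15, 21, 20, 15, 20]
t=5: [42, 46, 53, 53, 49, 6, 17, 47, 41, 20, 15, 26, 29, 48, 46, 43, 52, 52, 50, 56]
t=6: [10, 24, 34, 33, 31, 27, 40, 25, 16, 42, 35, 41, 32, 22, 28, 18, 32, 35, 32, 37]
t=7: [34, 36, 23, 24, 22, 28, 13, 36, 41, 18, 22, 8, 26, 45, 30, 40, 26, 18, 24, 19]
t=8: [21, 22, 43, 44, 50, 38, 31, 20, 14, 44, 41, 32, 35, 21, 36, 17, 34, 50, 46, 47]
t=9: [48, 43, 21, 17, 28, 13, 30, 45, 39, 16, 11, 20, 26, 42, 16, 40, 26, 24, 22, 23]
t=10: [22, 20, 46, 45, 39, 36, 30, 22, 13, 41, 34, 50, 38, 18, 42, 15, 36, 48, 48, 44]
t=11: [44, 47, 26, 17, 10, 17, 33, 41, 36, 7, 20, 24, 19, 39, 12, 36, 23, 20, 24, 15]
t=12: [18, 25, 38, 43, 30, 42, 24, 15, 15, 25, 50, 47, 45, 17, 34, 24, 44, 55, 44, 39]
t=13: [45, 39, 18, 14, 29, 21, 40, 38, 42, 36, 27, 23, 25, 39, 23, 38, 23, 31, 18, 12]
t=14: [18, 13, 40, 39, 30, 40, 11, 14, 9, 21, 39, 44, 35, 17, 39, 17, 39, 36, 43, 36]
t=15: [44, 32, 9, 8, 30, 14, 29, 32, 31, 40, 8, 12, 20, 36, 14, 37, 13, 9, 13, 16]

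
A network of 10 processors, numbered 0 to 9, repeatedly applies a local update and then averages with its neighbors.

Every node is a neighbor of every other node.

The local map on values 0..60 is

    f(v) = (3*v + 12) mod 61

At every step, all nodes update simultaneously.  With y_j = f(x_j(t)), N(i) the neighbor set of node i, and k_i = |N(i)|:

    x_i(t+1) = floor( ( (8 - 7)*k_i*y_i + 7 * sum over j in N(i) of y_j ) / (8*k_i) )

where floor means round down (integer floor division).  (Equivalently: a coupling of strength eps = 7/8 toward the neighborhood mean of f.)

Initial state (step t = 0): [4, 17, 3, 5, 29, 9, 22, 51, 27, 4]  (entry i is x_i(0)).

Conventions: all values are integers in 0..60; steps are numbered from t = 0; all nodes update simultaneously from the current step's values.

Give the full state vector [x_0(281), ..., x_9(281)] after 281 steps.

Answer: [26, 26, 26, 26, 26, 26, 26, 26, 26, 26]
Key observation: The state at step 2, [29, 29, 29, 29, 29, 29, 29, 29, 29, 29], reappears at step 12: the system is in a cycle of period 10 from step 2 on.  Therefore the state at step 281 equals the state at step 2 + ((281 - 2) mod 10) = 11, which is [26, 26, 26, 26, 26, 26, 26, 26, 26, 26].

Derivation:
t=0: [4, 17, 3, 5, 29, 9, 22, 51, 27, 4]
t=1: [26, 26, 26, 26, 27, 27, 26, 27, 26, 26]
t=2: [29, 29, 29, 29, 29, 29, 29, 29, 29, 29]
t=3: [38, 38, 38, 38, 38, 38, 38, 38, 38, 38]
t=4: [4, 4, 4, 4, 4, 4, 4, 4, 4, 4]
t=5: [24, 24, 24, 24, 24, 24, 24, 24, 24, 24]
t=6: [23, 23, 23, 23, 23, 23, 23, 23, 23, 23]
t=7: [20, 20, 20, 20, 20, 20, 20, 20, 20, 20]
t=8: [11, 11, 11, 11, 11, 11, 11, 11, 11, 11]
t=9: [45, 45, 45, 45, 45, 45, 45, 45, 45, 45]
t=10: [25, 25, 25, 25, 25, 25, 25, 25, 25, 25]
t=11: [26, 26, 26, 26, 26, 26, 26, 26, 26, 26]
t=12: [29, 29, 29, 29, 29, 29, 29, 29, 29, 29]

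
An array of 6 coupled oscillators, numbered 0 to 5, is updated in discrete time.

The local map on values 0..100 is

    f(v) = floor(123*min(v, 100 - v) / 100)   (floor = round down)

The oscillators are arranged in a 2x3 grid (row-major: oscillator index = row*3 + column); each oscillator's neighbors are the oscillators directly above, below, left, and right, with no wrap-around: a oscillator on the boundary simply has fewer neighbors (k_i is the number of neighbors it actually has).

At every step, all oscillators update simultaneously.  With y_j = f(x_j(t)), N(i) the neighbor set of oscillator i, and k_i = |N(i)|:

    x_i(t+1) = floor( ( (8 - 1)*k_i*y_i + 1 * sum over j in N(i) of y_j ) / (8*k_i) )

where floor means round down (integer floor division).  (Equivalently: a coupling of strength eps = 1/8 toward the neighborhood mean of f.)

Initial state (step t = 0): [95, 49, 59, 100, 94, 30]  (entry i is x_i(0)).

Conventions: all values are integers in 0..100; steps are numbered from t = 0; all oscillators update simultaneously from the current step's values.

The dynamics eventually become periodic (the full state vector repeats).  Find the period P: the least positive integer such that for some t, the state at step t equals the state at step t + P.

Answer: 4
Key observation: The state at step 27, [60, 59, 49, 60, 60, 49], reappears at step 31 — and no state repeats earlier — so the cycle the system enters has period 4.

Derivation:
t=0: [95, 49, 59, 100, 94, 30]
t=1: [9, 55, 49, 0, 10, 35]
t=2: [13, 51, 58, 1, 14, 42]
t=3: [16, 55, 51, 2, 19, 48]
t=4: [20, 52, 59, 4, 24, 56]
t=5: [24, 55, 50, 6, 30, 52]
t=6: [29, 53, 60, 10, 36, 57]
t=7: [34, 55, 49, 15, 43, 51]
t=8: [40, 54, 59, 21, 51, 59]
t=9: [47, 55, 50, 28, 57, 50]
t=10: [55, 55, 60, 36, 51, 60]
t=11: [54, 54, 49, 45, 58, 49]
t=12: [55, 55, 59, 54, 51, 59]
t=13: [55, 55, 50, 56, 59, 50]
t=14: [54, 55, 60, 53, 50, 60]
t=15: [56, 55, 49, 57, 60, 49]
t=16: [53, 54, 59, 51, 49, 59]
t=17: [57, 55, 50, 59, 59, 50]
t=18: [52, 54, 60, 50, 50, 60]
t=19: [58, 56, 49, 60, 60, 49]
t=20: [51, 53, 59, 49, 49, 59]
t=21: [59, 56, 50, 60, 59, 50]
t=22: [50, 53, 60, 49, 50, 60]
t=23: [60, 57, 49, 60, 60, 49]
t=24: [49, 52, 59, 49, 49, 59]
t=25: [59, 58, 50, 60, 59, 50]
t=26: [50, 51, 60, 49, 50, 60]
t=27: [60, 59, 49, 60, 60, 49]
t=28: [49, 50, 59, 49, 49, 59]
t=29: [60, 60, 50, 60, 59, 50]
t=30: [49, 49, 60, 49, 50, 60]
t=31: [60, 59, 49, 60, 60, 49]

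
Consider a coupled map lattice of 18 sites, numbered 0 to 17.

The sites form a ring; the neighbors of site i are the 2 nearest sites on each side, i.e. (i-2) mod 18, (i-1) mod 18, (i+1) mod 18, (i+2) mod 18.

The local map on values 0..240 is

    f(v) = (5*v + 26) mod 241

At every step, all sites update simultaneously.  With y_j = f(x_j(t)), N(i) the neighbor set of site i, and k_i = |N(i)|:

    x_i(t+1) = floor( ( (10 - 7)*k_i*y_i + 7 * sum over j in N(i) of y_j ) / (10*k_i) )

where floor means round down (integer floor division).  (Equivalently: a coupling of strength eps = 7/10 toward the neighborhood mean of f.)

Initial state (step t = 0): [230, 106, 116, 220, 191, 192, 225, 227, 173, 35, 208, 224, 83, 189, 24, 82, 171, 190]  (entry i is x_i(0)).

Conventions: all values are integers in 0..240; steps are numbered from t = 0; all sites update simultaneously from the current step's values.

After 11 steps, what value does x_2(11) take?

Simulating step by step:
t=0: [230, 106, 116, 220, 191, 192, 225, 227, 173, 35, 208, 224, 83, 189, 24, 82, 171, 190]
t=1: [128, 111, 118, 90, 91, 105, 126, 160, 170, 173, 162, 143, 136, 128, 141, 115, 146, 115]
t=2: [122, 147, 172, 165, 179, 152, 151, 129, 143, 118, 132, 125, 123, 119, 100, 95, 85, 111]
t=3: [135, 106, 139, 119, 131, 119, 99, 104, 107, 141, 145, 162, 145, 110, 105, 91, 118, 103]
t=4: [154, 137, 182, 155, 157, 118, 95, 65, 48, 52, 48, 61, 61, 106, 107, 134, 142, 134]
t=5: [138, 169, 145, 139, 104, 91, 68, 72, 42, 57, 51, 67, 73, 104, 92, 130, 105, 156]
t=6: [127, 146, 128, 155, 129, 172, 157, 160, 137, 115, 112, 92, 84, 101, 84, 96, 110, 137]
t=7: [148, 127, 139, 122, 146, 129, 146, 135, 141, 112, 128, 84, 124, 91, 126, 108, 139, 126]
t=8: [158, 160, 143, 158, 117, 133, 88, 124, 96, 139, 139, 182, 189, 181, 179, 169, 154, 147]
t=9: [68, 73, 78, 108, 134, 169, 159, 171, 158, 183, 156, 185, 152, 161, 135, 134, 105, 84]
t=10: [142, 148, 152, 145, 152, 141, 136, 144, 125, 163, 130, 151, 130, 159, 145, 169, 154, 159]
t=11: [52, 48, 44, 39, 75, 61, 113, 97, 148, 113, 152, 123, 124, 104, 98, 96, 72, 77]

Answer: x_2(11) = 44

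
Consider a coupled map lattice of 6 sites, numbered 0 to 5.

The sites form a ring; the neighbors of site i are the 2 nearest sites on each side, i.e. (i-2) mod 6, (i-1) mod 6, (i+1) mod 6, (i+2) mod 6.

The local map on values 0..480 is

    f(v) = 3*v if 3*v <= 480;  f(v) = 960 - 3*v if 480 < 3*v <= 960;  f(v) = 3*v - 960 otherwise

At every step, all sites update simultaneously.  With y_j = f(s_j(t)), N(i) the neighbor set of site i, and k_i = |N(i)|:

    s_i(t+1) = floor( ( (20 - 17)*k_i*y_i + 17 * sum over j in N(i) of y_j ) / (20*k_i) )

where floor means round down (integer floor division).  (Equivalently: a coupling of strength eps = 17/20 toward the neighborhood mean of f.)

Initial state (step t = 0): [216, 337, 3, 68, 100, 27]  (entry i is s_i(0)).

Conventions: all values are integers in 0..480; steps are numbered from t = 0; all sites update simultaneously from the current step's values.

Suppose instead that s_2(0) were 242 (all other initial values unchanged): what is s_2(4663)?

Answer: s_2(4663) = 81
Key observation: The state at step 16, [444, 442, 441, 444, 442, 441], reappears at step 27: the system is in a cycle of period 11 from step 16 on.  Therefore the state at step 4663 equals the state at step 16 + ((4663 - 16) mod 11) = 21, which is [84, 82, 81, 84, 82, 81].

Derivation:
t=0: [216, 337, 242, 68, 100, 27]
t=1: [188, 184, 219, 172, 221, 196]
t=2: [352, 383, 373, 359, 366, 384]
t=3: [158, 148, 138, 161, 140, 143]
t=4: [433, 447, 447, 434, 444, 450]
t=5: [374, 365, 361, 375, 364, 363]
t=6: [134, 143, 144, 135, 142, 145]
t=7: [426, 420, 417, 426, 419, 418]
t=8: [298, 304, 305, 298, 304, 306]
t=9: [48, 53, 55, 48, 53, 54]
t=10: [158, 154, 153, 158, 154, 153]
t=11: [462, 465, 466, 462, 465, 466]
t=12: [434, 432, 431, 434, 432, 431]
t=13: [335, 337, 338, 335, 337, 338]
t=14: [51, 49, 48, 51, 49, 48]
t=15: [146, 148, 149, 146, 148, 149]
t=16: [444, 442, 441, 444, 442, 441]
t=17: [365, 367, 368, 365, 367, 368]
t=18: [141, 139, 138, 141, 139, 138]
t=19: [416, 418, 419, 416, 418, 419]
t=20: [294, 292, 291, 294, 292, 291]
t=21: [84, 82, 81, 84, 82, 81]
t=22: [245, 247, 248, 245, 247, 248]
t=23: [218, 220, 221, 218, 220, 221]
t=24: [299, 301, 302, 299, 301, 302]
t=25: [56, 58, 59, 56, 58, 59]
t=26: [174, 172, 171, 174, 172, 171]
t=27: [444, 442, 441, 444, 442, 441]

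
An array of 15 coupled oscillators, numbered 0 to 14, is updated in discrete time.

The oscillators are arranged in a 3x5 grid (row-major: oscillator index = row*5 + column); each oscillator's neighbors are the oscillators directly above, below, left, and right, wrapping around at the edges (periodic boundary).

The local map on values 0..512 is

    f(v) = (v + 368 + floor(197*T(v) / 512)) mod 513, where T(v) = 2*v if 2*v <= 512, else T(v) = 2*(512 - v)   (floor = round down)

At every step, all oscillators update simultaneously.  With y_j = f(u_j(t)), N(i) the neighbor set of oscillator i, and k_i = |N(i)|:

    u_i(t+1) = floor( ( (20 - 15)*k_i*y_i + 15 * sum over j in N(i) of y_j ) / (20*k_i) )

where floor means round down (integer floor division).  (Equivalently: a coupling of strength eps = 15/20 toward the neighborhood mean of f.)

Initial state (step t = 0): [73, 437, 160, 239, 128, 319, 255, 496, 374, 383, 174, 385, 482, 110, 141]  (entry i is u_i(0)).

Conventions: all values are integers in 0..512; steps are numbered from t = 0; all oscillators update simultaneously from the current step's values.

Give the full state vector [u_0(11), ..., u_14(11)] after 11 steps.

Answer: [323, 323, 323, 323, 323, 323, 323, 323, 323, 323, 323, 323, 323, 323, 323]

Derivation:
t=0: [73, 437, 160, 239, 128, 319, 255, 496, 374, 383, 174, 385, 482, 110, 141]
t=1: [295, 326, 287, 182, 248, 324, 333, 304, 276, 242, 276, 304, 256, 214, 143]
t=2: [313, 320, 290, 260, 239, 312, 322, 316, 267, 265, 277, 317, 299, 227, 237]
t=3: [311, 320, 316, 294, 296, 317, 321, 317, 301, 298, 309, 319, 306, 290, 285]
t=4: [320, 321, 320, 317, 316, 320, 322, 320, 317, 317, 319, 321, 319, 316, 316]
t=5: [321, 322, 322, 321, 321, 322, 322, 322, 321, 321, 321, 322, 321, 321, 321]
t=6: [322, 322, 322, 322, 322, 322, 323, 322, 322, 322, 322, 322, 322, 322, 322]
t=7: [323, 323, 323, 323, 323, 323, 323, 323, 323, 323, 323, 323, 323, 323, 323]
t=8: [323, 323, 323, 323, 323, 323, 323, 323, 323, 323, 323, 323, 323, 323, 323]
t=9: [323, 323, 323, 323, 323, 323, 323, 323, 323, 323, 323, 323, 323, 323, 323]
t=10: [323, 323, 323, 323, 323, 323, 323, 323, 323, 323, 323, 323, 323, 323, 323]
t=11: [323, 323, 323, 323, 323, 323, 323, 323, 323, 323, 323, 323, 323, 323, 323]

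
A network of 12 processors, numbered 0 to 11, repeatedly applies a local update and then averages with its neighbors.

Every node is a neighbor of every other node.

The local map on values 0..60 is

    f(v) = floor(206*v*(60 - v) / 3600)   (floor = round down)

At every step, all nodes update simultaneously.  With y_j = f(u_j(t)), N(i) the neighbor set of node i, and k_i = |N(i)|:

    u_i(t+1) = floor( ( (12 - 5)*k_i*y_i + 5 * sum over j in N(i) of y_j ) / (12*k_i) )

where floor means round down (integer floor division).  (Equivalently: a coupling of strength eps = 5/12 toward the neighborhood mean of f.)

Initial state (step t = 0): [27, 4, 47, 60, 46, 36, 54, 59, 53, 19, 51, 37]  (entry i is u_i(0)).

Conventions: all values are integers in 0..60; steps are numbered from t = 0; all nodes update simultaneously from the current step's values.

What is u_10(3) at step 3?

Answer: u_10(3) = 35

Derivation:
t=0: [27, 4, 47, 60, 46, 36, 54, 59, 53, 19, 51, 37]
t=1: [40, 19, 31, 12, 32, 39, 22, 14, 24, 36, 27, 39]
t=2: [45, 44, 48, 38, 48, 45, 46, 40, 47, 47, 47, 45]
t=3: [37, 38, 34, 42, 34, 37, 36, 41, 35, 35, 35, 37]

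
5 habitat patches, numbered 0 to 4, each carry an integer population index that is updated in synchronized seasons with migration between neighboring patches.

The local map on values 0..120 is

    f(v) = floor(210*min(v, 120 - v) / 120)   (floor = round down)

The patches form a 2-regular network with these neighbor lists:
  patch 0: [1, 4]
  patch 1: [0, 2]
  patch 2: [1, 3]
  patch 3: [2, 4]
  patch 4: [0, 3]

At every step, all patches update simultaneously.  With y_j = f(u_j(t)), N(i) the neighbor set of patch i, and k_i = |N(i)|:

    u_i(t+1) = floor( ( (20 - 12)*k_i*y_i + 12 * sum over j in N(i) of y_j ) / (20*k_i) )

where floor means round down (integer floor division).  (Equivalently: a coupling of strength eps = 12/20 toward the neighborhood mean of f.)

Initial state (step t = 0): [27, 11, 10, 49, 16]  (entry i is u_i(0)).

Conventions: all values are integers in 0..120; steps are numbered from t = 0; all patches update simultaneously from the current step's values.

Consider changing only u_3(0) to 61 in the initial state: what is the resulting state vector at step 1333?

Answer: [73, 73, 77, 79, 77]
Key observation: The state at step 32, [79, 79, 75, 73, 75], reappears at step 34: the system is in a cycle of period 2 from step 32 on.  Therefore the state at step 1333 equals the state at step 32 + ((1333 - 32) mod 2) = 33, which is [73, 73, 77, 79, 77].

Derivation:
t=0: [27, 11, 10, 61, 16]
t=1: [32, 26, 43, 54, 56]
t=2: [65, 57, 71, 89, 84]
t=3: [87, 93, 79, 66, 70]
t=4: [63, 57, 70, 85, 80]
t=5: [90, 95, 82, 71, 76]
t=6: [56, 52, 64, 76, 71]
t=7: [92, 95, 89, 85, 86]
t=8: [50, 48, 52, 58, 56]
t=9: [89, 87, 91, 97, 95]
t=10: [51, 54, 49, 43, 45]
t=11: [87, 89, 84, 78, 80]
t=12: [60, 57, 63, 69, 67]
t=13: [99, 100, 96, 92, 95]
t=14: [37, 37, 42, 45, 42]
t=15: [66, 66, 71, 75, 71]
t=16: [91, 91, 85, 82, 85]
t=17: [53, 53, 59, 63, 59]
t=18: [95, 95, 98, 101, 98]
t=19: [41, 41, 38, 36, 38]
t=20: [69, 69, 66, 64, 66]
t=21: [90, 90, 93, 95, 93]
t=22: [50, 50, 47, 45, 47]
t=23: [85, 85, 82, 80, 82]
t=24: [62, 62, 65, 67, 65]
t=25: [99, 99, 96, 94, 96]
t=26: [37, 37, 41, 43, 41]
t=27: [66, 66, 70, 72, 70]
t=28: [91, 91, 88, 85, 88]
t=29: [51, 51, 55, 58, 55]
t=30: [91, 91, 95, 98, 95]
t=31: [47, 47, 43, 41, 43]
t=32: [79, 79, 75, 73, 75]
t=33: [73, 73, 77, 79, 77]
t=34: [79, 79, 75, 73, 75]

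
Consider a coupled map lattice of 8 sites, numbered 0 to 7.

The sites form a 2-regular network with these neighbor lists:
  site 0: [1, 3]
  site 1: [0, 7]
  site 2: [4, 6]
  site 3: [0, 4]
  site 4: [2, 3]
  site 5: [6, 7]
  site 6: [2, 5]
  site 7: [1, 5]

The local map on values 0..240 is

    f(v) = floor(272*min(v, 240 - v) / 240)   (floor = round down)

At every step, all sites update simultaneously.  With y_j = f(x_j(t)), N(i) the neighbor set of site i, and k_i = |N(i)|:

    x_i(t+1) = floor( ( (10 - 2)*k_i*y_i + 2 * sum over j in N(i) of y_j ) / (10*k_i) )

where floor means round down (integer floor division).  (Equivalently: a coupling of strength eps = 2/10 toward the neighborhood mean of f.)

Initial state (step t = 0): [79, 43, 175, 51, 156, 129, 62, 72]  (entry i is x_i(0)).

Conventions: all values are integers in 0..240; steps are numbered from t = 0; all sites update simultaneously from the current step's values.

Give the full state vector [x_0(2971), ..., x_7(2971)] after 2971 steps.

Answer: [126, 130, 124, 124, 123, 131, 129, 131]
Key observation: The state at step 13, [126, 130, 124, 124, 123, 131, 129, 131], reappears at step 15: the system is in a cycle of period 2 from step 13 on.  Therefore the state at step 2971 equals the state at step 13 + ((2971 - 13) mod 2) = 13, which is [126, 130, 124, 124, 123, 131, 129, 131].

Derivation:
t=0: [79, 43, 175, 51, 156, 129, 62, 72]
t=1: [81, 55, 74, 64, 89, 115, 75, 82]
t=2: [86, 67, 84, 76, 95, 121, 89, 92]
t=3: [93, 80, 96, 89, 103, 127, 102, 104]
t=4: [103, 94, 109, 102, 113, 125, 115, 115]
t=5: [114, 109, 124, 116, 126, 130, 129, 127]
t=6: [128, 124, 130, 130, 129, 124, 125, 127]
t=7: [126, 130, 124, 124, 124, 130, 129, 128]
t=8: [128, 124, 130, 130, 131, 124, 125, 125]
t=9: [126, 130, 124, 124, 123, 130, 129, 130]
t=10: [128, 124, 130, 130, 131, 124, 125, 124]
t=11: [126, 130, 124, 124, 123, 130, 129, 131]
t=12: [128, 124, 130, 130, 131, 124, 125, 123]
t=13: [126, 130, 124, 124, 123, 131, 129, 131]
t=14: [128, 124, 130, 130, 131, 123, 125, 123]
t=15: [126, 130, 124, 124, 123, 131, 129, 131]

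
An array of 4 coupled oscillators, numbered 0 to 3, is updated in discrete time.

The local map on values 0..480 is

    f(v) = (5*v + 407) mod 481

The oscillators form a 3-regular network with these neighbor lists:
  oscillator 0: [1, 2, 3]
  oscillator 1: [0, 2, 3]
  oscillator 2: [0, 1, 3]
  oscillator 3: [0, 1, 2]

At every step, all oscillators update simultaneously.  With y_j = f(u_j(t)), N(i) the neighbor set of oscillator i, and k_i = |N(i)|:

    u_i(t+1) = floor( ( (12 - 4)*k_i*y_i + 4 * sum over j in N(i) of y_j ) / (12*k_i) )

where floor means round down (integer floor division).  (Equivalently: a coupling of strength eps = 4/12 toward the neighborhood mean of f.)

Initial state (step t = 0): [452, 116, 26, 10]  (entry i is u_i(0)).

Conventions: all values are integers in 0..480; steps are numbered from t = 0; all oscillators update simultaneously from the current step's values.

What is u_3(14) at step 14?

Simulating step by step:
t=0: [452, 116, 26, 10]
t=1: [234, 102, 120, 342]
t=2: [164, 332, 114, 197]
t=3: [242, 174, 103, 333]
t=4: [216, 294, 364, 202]
t=5: [161, 378, 305, 390]
t=6: [257, 325, 122, 358]
t=7: [214, 136, 106, 227]
t=8: [98, 148, 332, 134]
t=9: [326, 198, 174, 159]
t=10: [185, 364, 297, 255]
t=11: [356, 319, 400, 284]
t=12: [226, 124, 81, 294]
t=13: [154, 138, 286, 343]
t=14: [224, 179, 323, 214]

Answer: u_3(14) = 214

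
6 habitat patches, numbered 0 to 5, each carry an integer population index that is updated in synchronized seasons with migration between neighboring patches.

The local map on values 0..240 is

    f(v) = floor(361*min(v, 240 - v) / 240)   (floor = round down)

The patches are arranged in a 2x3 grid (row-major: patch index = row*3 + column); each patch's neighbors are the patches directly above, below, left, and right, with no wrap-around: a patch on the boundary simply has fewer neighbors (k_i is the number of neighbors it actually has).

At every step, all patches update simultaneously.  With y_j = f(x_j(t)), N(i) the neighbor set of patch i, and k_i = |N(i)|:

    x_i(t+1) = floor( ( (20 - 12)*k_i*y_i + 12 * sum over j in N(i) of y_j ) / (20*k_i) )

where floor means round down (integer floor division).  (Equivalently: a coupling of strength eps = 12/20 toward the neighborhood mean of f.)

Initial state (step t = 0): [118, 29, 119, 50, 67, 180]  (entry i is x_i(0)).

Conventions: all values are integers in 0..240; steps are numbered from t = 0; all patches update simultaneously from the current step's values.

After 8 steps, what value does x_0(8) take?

Simulating step by step:
t=0: [118, 29, 119, 50, 67, 180]
t=1: [106, 108, 111, 113, 81, 119]
t=2: [162, 154, 168, 151, 150, 157]
t=3: [125, 123, 119, 128, 131, 122]
t=4: [171, 172, 176, 167, 169, 173]
t=5: [104, 101, 99, 106, 104, 100]
t=6: [155, 152, 149, 157, 154, 151]
t=7: [127, 131, 133, 126, 129, 132]
t=8: [167, 164, 161, 168, 165, 162]

Answer: x_0(8) = 167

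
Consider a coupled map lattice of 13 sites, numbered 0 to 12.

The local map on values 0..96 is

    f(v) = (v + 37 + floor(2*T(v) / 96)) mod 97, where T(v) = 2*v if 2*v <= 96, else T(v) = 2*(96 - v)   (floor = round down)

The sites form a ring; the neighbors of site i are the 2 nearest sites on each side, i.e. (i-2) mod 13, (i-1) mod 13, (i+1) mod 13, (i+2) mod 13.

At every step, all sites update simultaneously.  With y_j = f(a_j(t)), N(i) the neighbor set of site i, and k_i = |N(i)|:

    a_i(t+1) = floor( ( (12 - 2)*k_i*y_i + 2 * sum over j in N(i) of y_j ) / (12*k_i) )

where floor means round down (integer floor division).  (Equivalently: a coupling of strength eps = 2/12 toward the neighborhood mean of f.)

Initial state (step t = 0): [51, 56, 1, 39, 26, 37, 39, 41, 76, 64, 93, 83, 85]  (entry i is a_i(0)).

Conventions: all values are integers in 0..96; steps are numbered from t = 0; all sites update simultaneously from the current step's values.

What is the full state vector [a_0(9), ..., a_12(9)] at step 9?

Simulating step by step:
t=0: [51, 56, 1, 39, 26, 37, 39, 41, 76, 64, 93, 83, 85]
t=1: [81, 87, 45, 75, 64, 74, 73, 73, 21, 10, 30, 25, 30]
t=2: [27, 30, 72, 17, 9, 13, 14, 16, 54, 47, 66, 61, 64]
t=3: [57, 62, 20, 52, 45, 50, 52, 55, 84, 77, 13, 8, 10]
t=4: [85, 14, 58, 84, 82, 88, 87, 86, 30, 23, 47, 46, 47]
t=5: [34, 52, 85, 28, 25, 27, 28, 29, 64, 60, 83, 80, 81]
t=6: [66, 82, 32, 65, 61, 65, 63, 61, 10, 5, 21, 21, 26]
t=7: [14, 24, 59, 9, 5, 5, 5, 5, 43, 41, 57, 55, 59]
t=8: [48, 55, 8, 44, 40, 42, 43, 45, 78, 78, 89, 86, 12]
t=9: [81, 88, 51, 80, 77, 80, 78, 77, 23, 21, 28, 29, 50]

Answer: [81, 88, 51, 80, 77, 80, 78, 77, 23, 21, 28, 29, 50]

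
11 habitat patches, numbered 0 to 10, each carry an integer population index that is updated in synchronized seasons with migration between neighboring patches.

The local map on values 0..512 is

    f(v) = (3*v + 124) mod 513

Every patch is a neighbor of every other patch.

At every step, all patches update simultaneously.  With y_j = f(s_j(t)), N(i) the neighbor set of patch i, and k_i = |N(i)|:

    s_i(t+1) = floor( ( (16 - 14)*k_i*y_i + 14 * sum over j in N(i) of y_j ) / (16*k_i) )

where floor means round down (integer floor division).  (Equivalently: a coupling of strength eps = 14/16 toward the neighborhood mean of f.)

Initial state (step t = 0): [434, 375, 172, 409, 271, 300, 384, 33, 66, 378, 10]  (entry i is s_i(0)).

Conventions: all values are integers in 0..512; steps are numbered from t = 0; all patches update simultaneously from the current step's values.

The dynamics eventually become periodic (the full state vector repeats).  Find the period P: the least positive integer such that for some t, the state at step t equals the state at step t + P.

Simulating step by step:
t=0: [434, 375, 172, 409, 271, 300, 384, 33, 66, 378, 10]
t=1: [294, 287, 283, 291, 295, 298, 288, 287, 291, 287, 284]
t=2: [480, 479, 478, 479, 480, 480, 479, 479, 479, 479, 479]
t=3: [22, 22, 22, 22, 22, 22, 22, 22, 22, 22, 22]
t=4: [190, 190, 190, 190, 190, 190, 190, 190, 190, 190, 190]
t=5: [181, 181, 181, 181, 181, 181, 181, 181, 181, 181, 181]
t=6: [154, 154, 154, 154, 154, 154, 154, 154, 154, 154, 154]
t=7: [73, 73, 73, 73, 73, 73, 73, 73, 73, 73, 73]
t=8: [343, 343, 343, 343, 343, 343, 343, 343, 343, 343, 343]
t=9: [127, 127, 127, 127, 127, 127, 127, 127, 127, 127, 127]
t=10: [505, 505, 505, 505, 505, 505, 505, 505, 505, 505, 505]
t=11: [100, 100, 100, 100, 100, 100, 100, 100, 100, 100, 100]
t=12: [424, 424, 424, 424, 424, 424, 424, 424, 424, 424, 424]
t=13: [370, 370, 370, 370, 370, 370, 370, 370, 370, 370, 370]
t=14: [208, 208, 208, 208, 208, 208, 208, 208, 208, 208, 208]
t=15: [235, 235, 235, 235, 235, 235, 235, 235, 235, 235, 235]
t=16: [316, 316, 316, 316, 316, 316, 316, 316, 316, 316, 316]
t=17: [46, 46, 46, 46, 46, 46, 46, 46, 46, 46, 46]
t=18: [262, 262, 262, 262, 262, 262, 262, 262, 262, 262, 262]
t=19: [397, 397, 397, 397, 397, 397, 397, 397, 397, 397, 397]
t=20: [289, 289, 289, 289, 289, 289, 289, 289, 289, 289, 289]
t=21: [478, 478, 478, 478, 478, 478, 478, 478, 478, 478, 478]
t=22: [19, 19, 19, 19, 19, 19, 19, 19, 19, 19, 19]
t=23: [181, 181, 181, 181, 181, 181, 181, 181, 181, 181, 181]

Answer: 18
Key observation: The state at step 5, [181, 181, 181, 181, 181, 181, 181, 181, 181, 181, 181], reappears at step 23 — and no state repeats earlier — so the cycle the system enters has period 18.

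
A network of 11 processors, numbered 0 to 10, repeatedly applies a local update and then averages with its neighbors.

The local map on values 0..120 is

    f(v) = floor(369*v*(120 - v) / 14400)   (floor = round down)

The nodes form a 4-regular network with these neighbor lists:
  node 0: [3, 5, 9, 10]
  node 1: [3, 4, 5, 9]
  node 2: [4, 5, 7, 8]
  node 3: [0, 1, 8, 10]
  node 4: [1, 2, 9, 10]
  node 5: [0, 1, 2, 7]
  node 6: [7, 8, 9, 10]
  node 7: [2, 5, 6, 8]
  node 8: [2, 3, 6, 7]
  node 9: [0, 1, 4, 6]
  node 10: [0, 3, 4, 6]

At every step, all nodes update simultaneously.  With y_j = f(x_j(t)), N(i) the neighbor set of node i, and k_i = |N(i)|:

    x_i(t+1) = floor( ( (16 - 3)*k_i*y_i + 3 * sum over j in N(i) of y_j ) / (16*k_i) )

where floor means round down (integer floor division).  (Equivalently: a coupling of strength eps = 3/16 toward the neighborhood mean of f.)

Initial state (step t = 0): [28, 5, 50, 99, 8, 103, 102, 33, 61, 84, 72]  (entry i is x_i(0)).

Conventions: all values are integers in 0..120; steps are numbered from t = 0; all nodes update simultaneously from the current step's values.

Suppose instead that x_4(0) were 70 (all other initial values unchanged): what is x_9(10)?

Simulating step by step:
t=0: [28, 5, 50, 99, 70, 103, 102, 33, 61, 84, 72]
t=1: [65, 23, 86, 55, 84, 47, 53, 72, 87, 72, 83]
t=2: [90, 62, 75, 87, 76, 85, 88, 86, 75, 86, 79]
t=3: [70, 89, 84, 74, 84, 76, 73, 75, 84, 75, 80]
t=4: [88, 72, 77, 85, 77, 84, 86, 85, 78, 85, 82]
t=5: [72, 86, 83, 76, 83, 77, 74, 76, 81, 76, 78]
t=6: [87, 75, 78, 84, 78, 83, 86, 84, 80, 84, 83]
t=7: [73, 84, 82, 77, 82, 78, 74, 77, 81, 77, 77]
t=8: [86, 78, 79, 83, 79, 82, 86, 83, 80, 83, 84]
t=9: [74, 82, 81, 78, 81, 79, 74, 78, 81, 78, 77]
t=10: [86, 79, 80, 82, 80, 82, 86, 82, 80, 83, 84]

Answer: x_9(10) = 83
Key observation: This trace re-runs the system from the modified initial state.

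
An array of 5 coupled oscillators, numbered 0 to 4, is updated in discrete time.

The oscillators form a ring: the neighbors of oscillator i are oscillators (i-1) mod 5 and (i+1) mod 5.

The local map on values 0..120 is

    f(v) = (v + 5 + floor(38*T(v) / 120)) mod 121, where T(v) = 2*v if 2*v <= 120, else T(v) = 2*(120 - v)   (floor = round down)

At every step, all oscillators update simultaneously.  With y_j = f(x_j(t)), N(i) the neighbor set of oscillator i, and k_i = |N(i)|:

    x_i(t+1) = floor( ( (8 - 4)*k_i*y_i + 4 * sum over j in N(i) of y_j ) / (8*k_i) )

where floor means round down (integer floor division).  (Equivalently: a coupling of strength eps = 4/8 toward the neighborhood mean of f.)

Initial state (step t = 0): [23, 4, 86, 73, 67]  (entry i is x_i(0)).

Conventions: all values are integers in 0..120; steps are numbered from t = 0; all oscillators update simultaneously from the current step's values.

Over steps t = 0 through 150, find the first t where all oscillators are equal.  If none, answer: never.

Answer: never
Key observation: The state at step 4 reappears at step 13 — the system is in a cycle of period 9 from step 4 on.  No step 0..13 is synchronized, and the cycle repeats forever, so no step up to 150 (or ever) has all oscillators equal.

Derivation:
t=0: [23, 4, 86, 73, 67]  (not all equal)
t=1: [50, 44, 85, 107, 89]  (not all equal)
t=2: [90, 87, 105, 116, 108]  (not all equal)
t=3: [115, 114, 88, 60, 89]  (not all equal)
t=4: [29, 29, 82, 108, 82]  (not all equal)
t=5: [66, 66, 98, 115, 98]  (not all equal)
t=6: [107, 107, 84, 59, 84]  (not all equal)
t=7: [117, 117, 110, 106, 110]  (not all equal)
t=8: [1, 1, 30, 59, 30]  (not all equal)
t=9: [18, 18, 53, 77, 53]  (not all equal)
t=10: [48, 48, 81, 100, 81]  (not all equal)
t=11: [89, 89, 105, 113, 105]  (not all equal)
t=12: [114, 114, 88, 60, 88]  (not all equal)
t=13: [29, 29, 82, 108, 82]  (not all equal)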